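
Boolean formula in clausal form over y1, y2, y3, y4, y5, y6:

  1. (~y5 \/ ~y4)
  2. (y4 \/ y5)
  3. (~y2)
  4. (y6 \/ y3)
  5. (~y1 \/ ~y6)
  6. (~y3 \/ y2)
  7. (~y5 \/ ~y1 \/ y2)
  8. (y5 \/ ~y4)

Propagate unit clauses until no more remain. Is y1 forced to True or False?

False

(~y2) stands alone — y2 = False.
(~y3 \/ y2): since y2 = False, the clause reduces to (~y3). y3 = False.
(y6 \/ y3): since y3 = False, the clause reduces to (y6). y6 = True.
(~y1 \/ ~y6) with y6 = True leaves only ~y1, so y1 = False.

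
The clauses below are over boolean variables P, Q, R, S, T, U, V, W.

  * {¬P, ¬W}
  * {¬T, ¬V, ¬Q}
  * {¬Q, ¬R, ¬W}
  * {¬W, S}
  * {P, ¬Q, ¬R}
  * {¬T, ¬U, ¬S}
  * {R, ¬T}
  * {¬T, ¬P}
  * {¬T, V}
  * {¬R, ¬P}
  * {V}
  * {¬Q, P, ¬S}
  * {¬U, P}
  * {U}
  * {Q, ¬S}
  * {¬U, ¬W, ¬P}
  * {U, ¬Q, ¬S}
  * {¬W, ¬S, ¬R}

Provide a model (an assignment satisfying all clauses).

P=1, Q=0, R=0, S=0, T=0, U=1, V=1, W=0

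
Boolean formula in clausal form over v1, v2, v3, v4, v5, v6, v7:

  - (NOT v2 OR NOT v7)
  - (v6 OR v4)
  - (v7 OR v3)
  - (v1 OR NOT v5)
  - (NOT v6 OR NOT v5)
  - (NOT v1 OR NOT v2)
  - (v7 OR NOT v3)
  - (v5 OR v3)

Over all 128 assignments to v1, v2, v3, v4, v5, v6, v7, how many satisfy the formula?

8

Satisfying assignments:
  v1=0 v2=0 v3=1 v4=0 v5=0 v6=1 v7=1
  v1=0 v2=0 v3=1 v4=1 v5=0 v6=0 v7=1
  v1=0 v2=0 v3=1 v4=1 v5=0 v6=1 v7=1
  v1=1 v2=0 v3=0 v4=1 v5=1 v6=0 v7=1
  v1=1 v2=0 v3=1 v4=0 v5=0 v6=1 v7=1
  v1=1 v2=0 v3=1 v4=1 v5=0 v6=0 v7=1
  v1=1 v2=0 v3=1 v4=1 v5=0 v6=1 v7=1
  v1=1 v2=0 v3=1 v4=1 v5=1 v6=0 v7=1
That's 8 in total.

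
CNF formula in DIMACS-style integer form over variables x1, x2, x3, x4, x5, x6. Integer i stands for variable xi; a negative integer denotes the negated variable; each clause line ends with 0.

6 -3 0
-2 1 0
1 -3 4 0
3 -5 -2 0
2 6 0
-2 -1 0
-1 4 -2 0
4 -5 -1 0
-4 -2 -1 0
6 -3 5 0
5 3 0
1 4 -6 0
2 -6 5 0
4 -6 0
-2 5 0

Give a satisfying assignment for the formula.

x1=1, x2=0, x3=1, x4=1, x5=1, x6=1

Check each clause:
  1. (x6 \/ ~x3) — x6 is true.
  2. (x1 \/ ~x2) — x1 is true.
  3. (~x3 \/ x1 \/ x4) — x1 is true.
  4. (~x2 \/ x3 \/ ~x5) — x3 is true.
  5. (x2 \/ x6) — x6 is true.
  6. (~x2 \/ ~x1) — ~x2 is true.
  7. (~x1 \/ x4 \/ ~x2) — x4 is true.
  8. (x4 \/ ~x1 \/ ~x5) — x4 is true.
  9. (~x4 \/ ~x2 \/ ~x1) — ~x2 is true.
  10. (x5 \/ ~x3 \/ x6) — x5 is true.
  11. (x3 \/ x5) — x3 is true.
  12. (x4 \/ ~x6 \/ x1) — x1 is true.
  13. (x5 \/ ~x6 \/ x2) — x5 is true.
  14. (~x6 \/ x4) — x4 is true.
  15. (x5 \/ ~x2) — x5 is true.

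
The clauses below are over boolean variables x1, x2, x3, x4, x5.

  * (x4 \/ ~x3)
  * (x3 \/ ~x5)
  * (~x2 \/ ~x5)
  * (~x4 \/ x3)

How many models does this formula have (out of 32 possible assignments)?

10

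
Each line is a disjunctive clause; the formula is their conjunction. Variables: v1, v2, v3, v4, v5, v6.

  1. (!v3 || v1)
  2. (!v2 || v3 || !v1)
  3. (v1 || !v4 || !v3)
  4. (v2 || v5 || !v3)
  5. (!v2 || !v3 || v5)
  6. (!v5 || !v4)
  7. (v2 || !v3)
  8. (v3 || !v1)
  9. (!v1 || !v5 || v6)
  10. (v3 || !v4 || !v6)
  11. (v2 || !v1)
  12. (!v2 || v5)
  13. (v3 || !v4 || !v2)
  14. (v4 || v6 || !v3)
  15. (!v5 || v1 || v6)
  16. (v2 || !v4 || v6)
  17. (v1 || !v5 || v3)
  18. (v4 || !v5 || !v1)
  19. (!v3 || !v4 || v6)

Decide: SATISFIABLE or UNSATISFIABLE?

Try v1 = False.
  then v3 is forced to False.
  then v5 is forced to False.
  then v2 is forced to False.
The remaining clauses are satisfied by v4 = False, v6 = False.
So v1 = 0, v2 = 0, v3 = 0, v4 = 0, v5 = 0, v6 = 0 is a satisfying assignment.

SATISFIABLE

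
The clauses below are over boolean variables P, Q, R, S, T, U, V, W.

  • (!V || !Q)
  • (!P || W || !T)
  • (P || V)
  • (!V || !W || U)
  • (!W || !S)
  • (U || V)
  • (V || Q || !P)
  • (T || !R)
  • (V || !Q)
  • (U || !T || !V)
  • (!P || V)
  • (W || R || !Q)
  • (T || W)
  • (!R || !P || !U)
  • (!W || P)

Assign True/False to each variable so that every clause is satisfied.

P = F, Q = F, R = F, S = F, T = T, U = T, V = T, W = F

Check each clause:
  1. (!V || !Q) — !Q is true.
  2. (!P || W || !T) — !P is true.
  3. (P || V) — V is true.
  4. (!V || U || !W) — !W is true.
  5. (!W || !S) — !W is true.
  6. (V || U) — U is true.
  7. (Q || !P || V) — !P is true.
  8. (T || !R) — !R is true.
  9. (!Q || V) — !Q is true.
  10. (U || !V || !T) — U is true.
  11. (V || !P) — !P is true.
  12. (W || R || !Q) — !Q is true.
  13. (W || T) — T is true.
  14. (!R || !U || !P) — !R is true.
  15. (P || !W) — !W is true.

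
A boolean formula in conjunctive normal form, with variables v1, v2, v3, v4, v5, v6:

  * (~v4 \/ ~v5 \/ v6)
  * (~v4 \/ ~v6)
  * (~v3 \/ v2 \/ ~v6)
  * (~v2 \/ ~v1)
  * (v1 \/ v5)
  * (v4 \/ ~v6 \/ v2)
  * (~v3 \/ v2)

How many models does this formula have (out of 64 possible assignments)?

Satisfying assignments:
  v1=0 v2=0 v3=0 v4=0 v5=1 v6=0
  v1=0 v2=1 v3=0 v4=0 v5=1 v6=0
  v1=0 v2=1 v3=0 v4=0 v5=1 v6=1
  v1=0 v2=1 v3=1 v4=0 v5=1 v6=0
  v1=0 v2=1 v3=1 v4=0 v5=1 v6=1
  v1=1 v2=0 v3=0 v4=0 v5=0 v6=0
  v1=1 v2=0 v3=0 v4=0 v5=1 v6=0
  v1=1 v2=0 v3=0 v4=1 v5=0 v6=0
That's 8 in total.

8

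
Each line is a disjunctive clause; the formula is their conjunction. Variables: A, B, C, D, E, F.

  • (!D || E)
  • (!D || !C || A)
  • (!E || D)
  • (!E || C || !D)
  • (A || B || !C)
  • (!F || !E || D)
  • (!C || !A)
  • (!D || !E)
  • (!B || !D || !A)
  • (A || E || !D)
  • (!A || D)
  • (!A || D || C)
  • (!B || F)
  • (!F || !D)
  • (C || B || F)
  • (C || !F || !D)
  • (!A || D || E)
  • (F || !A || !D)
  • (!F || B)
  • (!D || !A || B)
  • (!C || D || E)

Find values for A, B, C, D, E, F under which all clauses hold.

Branch on A: take A = False.
Set B = True and propagate.
  then F is forced to True.
  then D is forced to False.
  then E is forced to False.
  then C is forced to False.
Every clause has at least one true literal under this assignment.
Check each clause:
  1. (E || !D) — !D is true.
  2. (!C || !D || A) — !D is true.
  3. (!E || D) — !E is true.
  4. (!E || !D || C) — !D is true.
  5. (B || !C || A) — B is true.
  6. (D || !E || !F) — !E is true.
  7. (!A || !C) — !C is true.
  8. (!D || !E) — !E is true.
  9. (!D || !B || !A) — !D is true.
  10. (E || !D || A) — !D is true.
  11. (!A || D) — !A is true.
  12. (D || C || !A) — !A is true.
  13. (F || !B) — F is true.
  14. (!D || !F) — !D is true.
  15. (C || F || B) — B is true.
  16. (!D || !F || C) — !D is true.
  17. (D || !A || E) — !A is true.
  18. (!D || F || !A) — !D is true.
  19. (!F || B) — B is true.
  20. (!D || B || !A) — B is true.
  21. (D || !C || E) — !C is true.

A=False  B=True  C=False  D=False  E=False  F=True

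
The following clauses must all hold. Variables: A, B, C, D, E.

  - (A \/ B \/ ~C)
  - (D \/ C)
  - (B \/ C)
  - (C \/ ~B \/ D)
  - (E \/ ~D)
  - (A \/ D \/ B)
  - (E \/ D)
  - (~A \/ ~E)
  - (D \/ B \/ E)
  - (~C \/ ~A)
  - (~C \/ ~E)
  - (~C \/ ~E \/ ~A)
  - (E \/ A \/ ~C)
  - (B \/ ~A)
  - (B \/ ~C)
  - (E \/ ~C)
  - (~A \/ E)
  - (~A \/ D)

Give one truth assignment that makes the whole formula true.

A=False, B=True, C=False, D=True, E=True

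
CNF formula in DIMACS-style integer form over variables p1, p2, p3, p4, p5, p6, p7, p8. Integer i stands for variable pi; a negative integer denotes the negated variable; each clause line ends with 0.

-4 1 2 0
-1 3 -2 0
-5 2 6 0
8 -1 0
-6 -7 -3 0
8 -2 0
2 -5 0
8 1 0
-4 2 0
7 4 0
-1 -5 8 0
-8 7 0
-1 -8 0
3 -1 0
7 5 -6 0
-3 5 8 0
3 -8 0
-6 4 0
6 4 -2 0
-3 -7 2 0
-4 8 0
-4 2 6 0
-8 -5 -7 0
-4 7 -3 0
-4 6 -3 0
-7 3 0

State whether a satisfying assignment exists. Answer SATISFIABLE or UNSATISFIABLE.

UNSATISFIABLE

p8 = True:
  propagation gives p7=True, p1=False, p3=True, p6=False; an empty clause results — contradiction.
p8 = False:
  propagation gives p1=False; an empty clause results — contradiction.
Every branch closes, so no satisfying assignment exists.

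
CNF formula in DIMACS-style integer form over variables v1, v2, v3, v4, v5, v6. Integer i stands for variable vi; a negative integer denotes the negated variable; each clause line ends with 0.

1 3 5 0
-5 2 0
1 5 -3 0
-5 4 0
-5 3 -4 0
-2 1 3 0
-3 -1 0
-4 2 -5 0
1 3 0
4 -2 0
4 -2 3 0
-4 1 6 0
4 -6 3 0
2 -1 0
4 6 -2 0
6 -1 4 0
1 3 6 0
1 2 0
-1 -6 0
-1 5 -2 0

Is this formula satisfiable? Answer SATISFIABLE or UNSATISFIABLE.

SATISFIABLE

Try v1 = False.
  then v3 is forced to True.
  then v5 is forced to True.
  then v2 is forced to True.
  then v4 is forced to True.
  then v6 is forced to True.
Every clause has at least one true literal under this assignment.
So v1=F  v2=T  v3=T  v4=T  v5=T  v6=T is a satisfying assignment.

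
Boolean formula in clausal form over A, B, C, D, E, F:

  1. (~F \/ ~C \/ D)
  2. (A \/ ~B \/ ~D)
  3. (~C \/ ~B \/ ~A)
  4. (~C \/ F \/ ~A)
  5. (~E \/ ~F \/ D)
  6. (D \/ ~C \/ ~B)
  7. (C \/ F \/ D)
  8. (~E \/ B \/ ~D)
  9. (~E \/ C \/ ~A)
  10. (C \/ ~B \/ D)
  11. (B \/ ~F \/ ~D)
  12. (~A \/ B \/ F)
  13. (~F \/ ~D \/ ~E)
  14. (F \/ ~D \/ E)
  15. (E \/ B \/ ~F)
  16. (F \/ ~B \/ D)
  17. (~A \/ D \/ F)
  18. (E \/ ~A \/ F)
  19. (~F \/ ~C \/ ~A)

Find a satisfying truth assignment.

A = 1, B = 1, C = 0, D = 1, E = 0, F = 1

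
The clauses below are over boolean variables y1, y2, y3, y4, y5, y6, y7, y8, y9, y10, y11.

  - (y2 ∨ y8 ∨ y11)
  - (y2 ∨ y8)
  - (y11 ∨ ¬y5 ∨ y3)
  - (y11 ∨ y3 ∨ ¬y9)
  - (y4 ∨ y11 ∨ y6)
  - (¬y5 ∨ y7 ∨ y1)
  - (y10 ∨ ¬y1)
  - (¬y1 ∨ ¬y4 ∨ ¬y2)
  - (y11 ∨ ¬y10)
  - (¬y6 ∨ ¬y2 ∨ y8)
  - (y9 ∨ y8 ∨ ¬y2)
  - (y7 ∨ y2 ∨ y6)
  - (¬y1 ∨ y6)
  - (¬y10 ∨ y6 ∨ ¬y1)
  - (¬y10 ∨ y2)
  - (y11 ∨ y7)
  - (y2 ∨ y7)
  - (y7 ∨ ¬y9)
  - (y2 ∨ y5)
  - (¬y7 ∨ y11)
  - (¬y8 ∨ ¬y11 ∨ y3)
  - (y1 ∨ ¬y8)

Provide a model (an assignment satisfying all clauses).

y1 = True  y2 = True  y3 = True  y4 = False  y5 = True  y6 = True  y7 = False  y8 = True  y9 = False  y10 = True  y11 = True

y3 occurs only positively in the remaining clauses — set y3 = True.
Try y1 = True.
  then y10 is forced to True.
  then y11 is forced to True.
  then y6 is forced to True.
  then y2 is forced to True.
  then y4 is forced to False.
  then y8 is forced to True.
Try y7 = False.
  then y9 is forced to False.
y5 is now unconstrained; take y5 = True.
Check each clause:
  1. (y11 ∨ y8 ∨ y2) — y8 is true.
  2. (y8 ∨ y2) — y8 is true.
  3. (y3 ∨ ¬y5 ∨ y11) — y3 is true.
  4. (y11 ∨ y3 ∨ ¬y9) — y11 is true.
  5. (y11 ∨ y6 ∨ y4) — y11 is true.
  6. (y1 ∨ ¬y5 ∨ y7) — y1 is true.
  7. (¬y1 ∨ y10) — y10 is true.
  8. (¬y2 ∨ ¬y1 ∨ ¬y4) — ¬y4 is true.
  9. (y11 ∨ ¬y10) — y11 is true.
  10. (¬y6 ∨ ¬y2 ∨ y8) — y8 is true.
  11. (¬y2 ∨ y9 ∨ y8) — y8 is true.
  12. (y6 ∨ y2 ∨ y7) — y2 is true.
  13. (¬y1 ∨ y6) — y6 is true.
  14. (¬y10 ∨ y6 ∨ ¬y1) — y6 is true.
  15. (¬y10 ∨ y2) — y2 is true.
  16. (y7 ∨ y11) — y11 is true.
  17. (y7 ∨ y2) — y2 is true.
  18. (y7 ∨ ¬y9) — ¬y9 is true.
  19. (y2 ∨ y5) — y2 is true.
  20. (¬y7 ∨ y11) — ¬y7 is true.
  21. (¬y11 ∨ ¬y8 ∨ y3) — y3 is true.
  22. (¬y8 ∨ y1) — y1 is true.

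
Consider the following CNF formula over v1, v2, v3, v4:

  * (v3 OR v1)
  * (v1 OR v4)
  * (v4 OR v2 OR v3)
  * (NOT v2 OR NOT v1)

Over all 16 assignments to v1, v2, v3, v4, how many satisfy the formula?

5

The models are:
  v1=F v2=F v3=T v4=T
  v1=F v2=T v3=T v4=T
  v1=T v2=F v3=F v4=T
  v1=T v2=F v3=T v4=F
  v1=T v2=F v3=T v4=T
That's 5 in total.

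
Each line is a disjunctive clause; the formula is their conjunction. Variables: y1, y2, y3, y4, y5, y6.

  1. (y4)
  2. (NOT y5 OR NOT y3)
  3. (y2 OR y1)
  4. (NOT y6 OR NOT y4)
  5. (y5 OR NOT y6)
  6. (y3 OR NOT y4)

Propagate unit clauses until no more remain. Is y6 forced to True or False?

False

Unit clause (y4) sets y4 = True.
(NOT y6 OR NOT y4): since y4 = True, the clause reduces to (NOT y6). y6 = False.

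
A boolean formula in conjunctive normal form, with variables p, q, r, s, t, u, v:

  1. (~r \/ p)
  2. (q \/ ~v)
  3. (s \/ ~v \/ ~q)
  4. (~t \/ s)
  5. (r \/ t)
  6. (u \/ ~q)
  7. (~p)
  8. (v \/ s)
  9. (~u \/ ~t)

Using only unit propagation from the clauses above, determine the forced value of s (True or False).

True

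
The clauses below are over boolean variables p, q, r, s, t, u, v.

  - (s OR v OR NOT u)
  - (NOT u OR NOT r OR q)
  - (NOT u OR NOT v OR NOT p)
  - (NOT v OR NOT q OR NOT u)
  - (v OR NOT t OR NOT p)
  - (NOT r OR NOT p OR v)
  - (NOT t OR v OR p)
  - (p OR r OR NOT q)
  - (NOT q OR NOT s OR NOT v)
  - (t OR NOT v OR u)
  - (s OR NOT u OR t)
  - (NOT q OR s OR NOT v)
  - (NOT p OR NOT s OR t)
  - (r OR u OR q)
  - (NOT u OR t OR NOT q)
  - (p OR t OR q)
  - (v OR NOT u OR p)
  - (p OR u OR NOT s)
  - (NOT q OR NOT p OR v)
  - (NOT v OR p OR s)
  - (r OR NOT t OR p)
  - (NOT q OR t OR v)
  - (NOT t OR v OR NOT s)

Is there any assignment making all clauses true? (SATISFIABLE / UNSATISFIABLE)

SATISFIABLE

Try p = True.
Try q = False.
The remaining clauses are satisfied by r = True, s = False, t = True, u = False, v = True.
Every clause has at least one true literal under this assignment.
So p = True, q = False, r = True, s = False, t = True, u = False, v = True is a satisfying assignment.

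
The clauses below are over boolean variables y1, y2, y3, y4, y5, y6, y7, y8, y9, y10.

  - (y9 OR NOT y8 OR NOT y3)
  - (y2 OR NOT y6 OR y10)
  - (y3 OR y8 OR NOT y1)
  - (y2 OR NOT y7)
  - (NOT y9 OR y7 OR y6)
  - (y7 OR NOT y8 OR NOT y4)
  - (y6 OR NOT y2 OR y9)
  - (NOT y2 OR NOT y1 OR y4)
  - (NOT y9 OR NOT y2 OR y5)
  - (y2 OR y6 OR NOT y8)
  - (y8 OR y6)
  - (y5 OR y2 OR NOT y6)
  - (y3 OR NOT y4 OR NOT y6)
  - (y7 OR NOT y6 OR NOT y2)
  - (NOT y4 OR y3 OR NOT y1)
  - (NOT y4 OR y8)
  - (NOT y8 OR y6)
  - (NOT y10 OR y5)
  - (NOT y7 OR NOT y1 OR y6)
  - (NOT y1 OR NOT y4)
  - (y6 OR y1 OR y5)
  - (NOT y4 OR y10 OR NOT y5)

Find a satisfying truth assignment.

y1=F, y2=T, y3=F, y4=F, y5=T, y6=T, y7=T, y8=F, y9=T, y10=T

Branch on y1: take y1 = False.
Try y2 = True.
For the remaining variables, y3 = False, y4 = False, y5 = True, y6 = True, y7 = True, y8 = False, y9 = True, y10 = True works.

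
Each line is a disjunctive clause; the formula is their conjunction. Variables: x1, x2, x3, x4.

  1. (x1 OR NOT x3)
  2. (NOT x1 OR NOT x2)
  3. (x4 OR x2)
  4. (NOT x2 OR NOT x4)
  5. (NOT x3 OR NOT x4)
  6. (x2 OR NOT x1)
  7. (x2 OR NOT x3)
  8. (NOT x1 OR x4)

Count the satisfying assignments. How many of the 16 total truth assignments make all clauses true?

2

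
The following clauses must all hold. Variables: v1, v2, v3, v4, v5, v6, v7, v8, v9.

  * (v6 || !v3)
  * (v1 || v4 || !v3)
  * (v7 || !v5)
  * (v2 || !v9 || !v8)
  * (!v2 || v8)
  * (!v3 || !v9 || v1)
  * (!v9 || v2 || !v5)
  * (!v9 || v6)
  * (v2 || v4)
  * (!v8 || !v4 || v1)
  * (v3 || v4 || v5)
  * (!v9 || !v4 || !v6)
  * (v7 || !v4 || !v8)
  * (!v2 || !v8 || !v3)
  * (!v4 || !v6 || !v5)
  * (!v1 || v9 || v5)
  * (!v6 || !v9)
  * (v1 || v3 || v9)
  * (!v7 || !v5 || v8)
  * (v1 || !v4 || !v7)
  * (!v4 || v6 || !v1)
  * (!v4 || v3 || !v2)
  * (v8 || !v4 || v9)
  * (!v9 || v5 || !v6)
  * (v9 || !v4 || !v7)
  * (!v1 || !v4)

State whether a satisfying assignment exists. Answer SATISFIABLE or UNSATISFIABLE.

Set v1 = True and propagate.
  then v4 is forced to False.
  then v2 is forced to True.
  then v8 is forced to True.
  then v3 is forced to False.
  then v5 is forced to True.
  then v7 is forced to True.
Try v6 = True.
  then v9 is forced to False.
So v1 = T, v2 = T, v3 = F, v4 = F, v5 = T, v6 = T, v7 = T, v8 = T, v9 = F is a satisfying assignment.

SATISFIABLE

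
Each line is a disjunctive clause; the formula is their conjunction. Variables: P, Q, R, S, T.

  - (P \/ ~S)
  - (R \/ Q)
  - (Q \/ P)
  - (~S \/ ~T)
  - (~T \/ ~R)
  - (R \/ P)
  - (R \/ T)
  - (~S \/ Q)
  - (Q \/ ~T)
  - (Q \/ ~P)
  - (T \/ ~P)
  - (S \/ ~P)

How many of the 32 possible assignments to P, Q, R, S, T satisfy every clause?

The models are:
  P=F Q=T R=T S=F T=F
Count: 1.

1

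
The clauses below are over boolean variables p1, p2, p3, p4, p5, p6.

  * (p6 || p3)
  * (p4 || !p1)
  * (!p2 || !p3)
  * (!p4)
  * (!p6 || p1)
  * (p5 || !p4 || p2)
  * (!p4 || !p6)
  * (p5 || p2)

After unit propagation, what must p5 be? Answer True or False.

True

Unit clause (!p4) sets p4 = False.
(p4 || !p1): since p4 = False, the clause reduces to (!p1). p1 = False.
(!p6 || p1): since p1 = False, the clause reduces to (!p6). p6 = False.
From (p3 || p6) and p6 = False: p3 = True.
From (!p2 || !p3) and p3 = True: p2 = False.
(p2 || p5) with p2 = False leaves only p5, so p5 = True.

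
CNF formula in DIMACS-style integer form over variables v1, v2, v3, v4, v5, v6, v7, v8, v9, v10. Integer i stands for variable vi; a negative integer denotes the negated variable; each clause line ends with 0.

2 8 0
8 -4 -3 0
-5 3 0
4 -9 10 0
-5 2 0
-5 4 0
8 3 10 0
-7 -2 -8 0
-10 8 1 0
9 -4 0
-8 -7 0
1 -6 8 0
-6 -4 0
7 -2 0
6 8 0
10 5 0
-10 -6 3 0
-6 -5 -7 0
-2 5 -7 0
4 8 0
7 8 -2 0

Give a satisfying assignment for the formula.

v1=False  v2=False  v3=False  v4=False  v5=False  v6=False  v7=False  v8=True  v9=False  v10=True

Branch on v1: take v1 = False.
The remaining clauses are satisfied by v2 = False, v3 = False, v4 = False, v5 = False, v6 = False, v7 = False, v8 = True, v9 = False, v10 = True.
Every clause has at least one true literal under this assignment.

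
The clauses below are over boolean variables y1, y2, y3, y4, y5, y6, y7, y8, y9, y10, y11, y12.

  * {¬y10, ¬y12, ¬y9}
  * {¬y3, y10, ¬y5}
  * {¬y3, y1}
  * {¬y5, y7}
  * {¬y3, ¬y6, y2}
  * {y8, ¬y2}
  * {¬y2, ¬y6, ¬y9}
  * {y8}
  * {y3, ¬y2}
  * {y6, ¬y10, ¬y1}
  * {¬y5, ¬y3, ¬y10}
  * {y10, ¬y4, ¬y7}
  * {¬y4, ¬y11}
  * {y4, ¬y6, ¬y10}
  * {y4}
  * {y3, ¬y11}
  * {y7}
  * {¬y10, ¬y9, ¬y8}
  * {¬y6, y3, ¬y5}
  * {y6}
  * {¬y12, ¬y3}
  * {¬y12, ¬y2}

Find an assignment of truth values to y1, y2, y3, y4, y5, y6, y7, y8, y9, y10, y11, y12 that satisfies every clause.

y1 = F, y2 = F, y3 = F, y4 = T, y5 = F, y6 = T, y7 = T, y8 = T, y9 = F, y10 = T, y11 = F, y12 = F

The clause (y8) is unit: y8 must be True.
The clause (y4) is unit: y4 must be True.
Unit propagation: (¬y11) forces y11 = False.
The clause (y7) is unit: y7 must be True.
The clause (y10) is unit: y10 must be True.
The clause (¬y9) is unit: y9 must be False.
(y6) is a unit clause, so y6 = True.
Pure literal: y5 appears only negated; assign y5 = False.
y12 occurs only negated in the remaining clauses — set y12 = False.
Set y1 = False and propagate.
  then y3 is forced to False.
  then y2 is forced to False.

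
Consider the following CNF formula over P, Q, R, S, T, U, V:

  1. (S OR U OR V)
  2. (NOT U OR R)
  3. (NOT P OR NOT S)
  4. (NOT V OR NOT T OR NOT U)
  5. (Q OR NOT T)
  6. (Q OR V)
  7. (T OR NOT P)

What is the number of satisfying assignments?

27

Case analysis on T and U:
  T=1, U=1: remaining (P,Q,R,S,V) ∈ {(0,1,1,0,0); (0,1,1,1,0); (1,1,1,0,0)} — 3.
  T=1, U=0: R free; 4 ways for (P,Q,S,V) × 2^1 = 8.
  T=0, U=1: S free; 3 ways for (P,Q,R,V) × 2^1 = 6.
  T=0, U=0: R free; 5 ways for (P,Q,S,V) × 2^1 = 10.
Total: 3 + 8 + 6 + 10 = 27.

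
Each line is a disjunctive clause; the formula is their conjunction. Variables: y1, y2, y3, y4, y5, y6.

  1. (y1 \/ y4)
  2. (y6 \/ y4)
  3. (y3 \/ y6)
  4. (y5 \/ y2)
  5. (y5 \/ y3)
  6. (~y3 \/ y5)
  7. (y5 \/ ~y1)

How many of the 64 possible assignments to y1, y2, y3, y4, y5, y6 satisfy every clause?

16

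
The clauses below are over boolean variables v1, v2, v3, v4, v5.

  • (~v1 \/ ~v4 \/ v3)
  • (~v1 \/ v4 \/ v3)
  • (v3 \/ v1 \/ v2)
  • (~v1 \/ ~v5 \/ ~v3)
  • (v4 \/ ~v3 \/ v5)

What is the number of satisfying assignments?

Split on v3, then v1.
  v3=1, v1=1: remaining (v2,v4,v5) ∈ {(0,1,0); (1,1,0)} — 2.
  v3=1, v1=0: v2 free; 3 ways for (v4,v5) × 2^1 = 6.
  v3=0, v1=1: a clause becomes empty — 0.
  v3=0, v1=0: remaining (v2,v4,v5) ∈ {(1,0,0); (1,0,1); (1,1,0); (1,1,1)} — 4.
Total: 2 + 6 + 0 + 4 = 12.

12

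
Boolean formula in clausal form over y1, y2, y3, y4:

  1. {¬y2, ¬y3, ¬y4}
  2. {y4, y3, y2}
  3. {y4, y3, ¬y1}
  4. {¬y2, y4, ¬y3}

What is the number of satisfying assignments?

9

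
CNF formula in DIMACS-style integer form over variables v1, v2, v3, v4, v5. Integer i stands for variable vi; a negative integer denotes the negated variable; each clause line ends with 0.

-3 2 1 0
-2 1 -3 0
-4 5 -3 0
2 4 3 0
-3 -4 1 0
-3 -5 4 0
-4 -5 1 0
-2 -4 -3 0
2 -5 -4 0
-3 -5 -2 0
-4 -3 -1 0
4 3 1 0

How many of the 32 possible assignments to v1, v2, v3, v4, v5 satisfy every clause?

Split on v3, then v4.
  v3=1, v4=1: a clause becomes empty — 0.
  v3=1, v4=0: remaining (v1,v2,v5) ∈ {(1,0,0); (1,1,0)} — 2.
  v3=0, v4=1: 5 of the 8 assignments to (v1,v2,v5) work.
  v3=0, v4=0: remaining (v1,v2,v5) ∈ {(1,1,0); (1,1,1)} — 2.
Total: 0 + 2 + 5 + 2 = 9.

9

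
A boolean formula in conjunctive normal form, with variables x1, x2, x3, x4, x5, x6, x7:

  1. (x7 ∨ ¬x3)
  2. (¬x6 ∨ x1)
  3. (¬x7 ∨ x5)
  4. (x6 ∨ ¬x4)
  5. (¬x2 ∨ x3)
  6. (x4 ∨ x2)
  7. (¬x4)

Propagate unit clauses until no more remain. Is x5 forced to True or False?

True

Unit clause (¬x4) sets x4 = False.
In (x2 ∨ x4), x4 is now false; x2 must hold, so x2 = True.
(¬x2 ∨ x3) with x2 = True leaves only x3, so x3 = True.
(¬x3 ∨ x7): since x3 = True, the clause reduces to (x7). x7 = True.
From (x5 ∨ ¬x7) and x7 = True: x5 = True.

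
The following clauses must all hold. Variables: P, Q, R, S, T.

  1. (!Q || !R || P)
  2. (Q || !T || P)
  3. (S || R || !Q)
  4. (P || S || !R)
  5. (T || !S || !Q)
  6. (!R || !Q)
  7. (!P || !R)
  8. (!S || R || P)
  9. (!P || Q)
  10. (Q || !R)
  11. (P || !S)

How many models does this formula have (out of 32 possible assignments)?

Satisfying assignments:
  P=0 Q=0 R=0 S=0 T=0
  P=1 Q=1 R=0 S=1 T=1
That's 2 in total.

2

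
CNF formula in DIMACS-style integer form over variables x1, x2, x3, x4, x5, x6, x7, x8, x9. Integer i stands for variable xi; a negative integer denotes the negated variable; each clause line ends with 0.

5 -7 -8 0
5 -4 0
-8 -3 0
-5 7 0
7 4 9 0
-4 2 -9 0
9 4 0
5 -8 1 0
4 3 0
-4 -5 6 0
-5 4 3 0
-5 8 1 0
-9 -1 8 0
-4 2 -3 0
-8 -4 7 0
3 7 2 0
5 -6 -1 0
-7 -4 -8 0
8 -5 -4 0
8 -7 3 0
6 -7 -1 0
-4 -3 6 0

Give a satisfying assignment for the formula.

x1=0, x2=0, x3=1, x4=0, x5=0, x6=1, x7=0, x8=0, x9=1

Set x1 = False and propagate.
Branch on x2: take x2 = False.
The remaining clauses are satisfied by x3 = True, x4 = False, x5 = False, x6 = True, x7 = False, x8 = False, x9 = True.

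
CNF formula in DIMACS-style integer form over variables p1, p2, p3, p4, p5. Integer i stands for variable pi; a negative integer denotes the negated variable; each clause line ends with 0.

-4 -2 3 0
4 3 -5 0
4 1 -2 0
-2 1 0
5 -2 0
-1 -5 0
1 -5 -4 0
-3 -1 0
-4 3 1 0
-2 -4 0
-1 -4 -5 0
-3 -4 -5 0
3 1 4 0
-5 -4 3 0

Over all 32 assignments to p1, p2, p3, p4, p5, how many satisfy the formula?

5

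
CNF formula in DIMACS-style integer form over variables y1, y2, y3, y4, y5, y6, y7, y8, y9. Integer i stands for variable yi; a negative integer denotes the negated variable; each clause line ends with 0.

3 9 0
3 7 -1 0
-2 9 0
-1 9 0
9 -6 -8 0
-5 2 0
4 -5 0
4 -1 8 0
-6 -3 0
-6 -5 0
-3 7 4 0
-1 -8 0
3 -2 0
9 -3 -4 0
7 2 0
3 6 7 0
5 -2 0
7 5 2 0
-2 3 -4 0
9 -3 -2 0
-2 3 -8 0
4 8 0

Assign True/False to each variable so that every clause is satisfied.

y1=False  y2=False  y3=False  y4=False  y5=False  y6=False  y7=True  y8=True  y9=True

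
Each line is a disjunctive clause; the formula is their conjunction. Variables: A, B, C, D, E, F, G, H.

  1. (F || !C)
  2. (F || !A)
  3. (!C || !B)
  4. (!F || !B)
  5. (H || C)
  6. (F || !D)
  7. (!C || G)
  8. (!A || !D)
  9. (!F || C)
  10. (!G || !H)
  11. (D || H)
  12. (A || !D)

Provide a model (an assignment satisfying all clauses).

Set A = False and propagate.
  then D is forced to False.
  then H is forced to True.
  then G is forced to False.
  then C is forced to False.
  then F is forced to False.
B, E are now unconstrained; take B = True, E = False.

A=False, B=True, C=False, D=False, E=False, F=False, G=False, H=True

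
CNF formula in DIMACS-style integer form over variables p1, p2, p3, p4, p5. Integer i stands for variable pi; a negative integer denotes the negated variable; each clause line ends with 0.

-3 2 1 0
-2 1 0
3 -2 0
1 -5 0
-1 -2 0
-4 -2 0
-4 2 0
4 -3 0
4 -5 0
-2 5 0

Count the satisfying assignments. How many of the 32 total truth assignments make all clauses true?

2

Satisfying assignments:
  p1=F p2=F p3=F p4=F p5=F
  p1=T p2=F p3=F p4=F p5=F
That's 2 in total.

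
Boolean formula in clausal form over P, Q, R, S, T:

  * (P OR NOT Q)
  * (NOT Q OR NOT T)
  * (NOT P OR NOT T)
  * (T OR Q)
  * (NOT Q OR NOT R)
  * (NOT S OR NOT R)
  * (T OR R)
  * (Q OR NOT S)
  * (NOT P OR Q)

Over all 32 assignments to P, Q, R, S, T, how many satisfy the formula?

The models are:
  P=0 Q=0 R=0 S=0 T=1
  P=0 Q=0 R=1 S=0 T=1
Count: 2.

2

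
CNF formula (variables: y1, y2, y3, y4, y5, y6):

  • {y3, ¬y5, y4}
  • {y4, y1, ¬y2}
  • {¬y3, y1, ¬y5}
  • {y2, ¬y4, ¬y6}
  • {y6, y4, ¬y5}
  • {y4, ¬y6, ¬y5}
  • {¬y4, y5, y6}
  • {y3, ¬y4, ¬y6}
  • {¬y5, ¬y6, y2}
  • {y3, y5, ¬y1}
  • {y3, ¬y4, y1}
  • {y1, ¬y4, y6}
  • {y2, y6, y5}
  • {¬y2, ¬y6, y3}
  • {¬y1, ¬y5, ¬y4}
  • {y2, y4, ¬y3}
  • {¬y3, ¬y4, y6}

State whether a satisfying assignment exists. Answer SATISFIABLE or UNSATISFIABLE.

SATISFIABLE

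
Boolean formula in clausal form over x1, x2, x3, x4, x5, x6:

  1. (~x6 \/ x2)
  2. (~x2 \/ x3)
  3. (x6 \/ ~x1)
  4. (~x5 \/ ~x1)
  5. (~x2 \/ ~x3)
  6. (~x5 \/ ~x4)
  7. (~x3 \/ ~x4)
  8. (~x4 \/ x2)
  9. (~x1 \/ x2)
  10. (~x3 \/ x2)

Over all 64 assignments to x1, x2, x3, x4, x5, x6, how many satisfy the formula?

2

Satisfying assignments:
  x1=F x2=F x3=F x4=F x5=F x6=F
  x1=F x2=F x3=F x4=F x5=T x6=F
That's 2 in total.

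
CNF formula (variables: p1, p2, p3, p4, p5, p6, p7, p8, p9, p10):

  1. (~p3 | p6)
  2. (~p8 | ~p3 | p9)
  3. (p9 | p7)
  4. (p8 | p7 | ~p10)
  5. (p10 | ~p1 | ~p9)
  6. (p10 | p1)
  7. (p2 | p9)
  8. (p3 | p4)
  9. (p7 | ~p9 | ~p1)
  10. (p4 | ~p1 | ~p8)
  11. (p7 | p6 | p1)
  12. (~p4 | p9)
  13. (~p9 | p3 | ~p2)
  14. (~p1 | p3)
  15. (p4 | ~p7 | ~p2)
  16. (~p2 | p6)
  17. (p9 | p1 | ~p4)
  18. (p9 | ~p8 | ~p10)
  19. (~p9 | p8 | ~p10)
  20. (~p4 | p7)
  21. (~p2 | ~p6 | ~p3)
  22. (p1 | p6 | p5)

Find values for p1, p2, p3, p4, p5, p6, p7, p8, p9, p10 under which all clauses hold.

p1 = F, p2 = F, p3 = F, p4 = T, p5 = T, p6 = T, p7 = T, p8 = T, p9 = T, p10 = T

p5 occurs only positively in the remaining clauses — set p5 = True.
Branch on p1: take p1 = False.
  then p10 is forced to True.
The remaining clauses are satisfied by p2 = False, p3 = False, p4 = True, p6 = True, p7 = True, p8 = True, p9 = True.
Check each clause:
  1. (p6 | ~p3) — ~p3 is true.
  2. (~p8 | p9 | ~p3) — p9 is true.
  3. (p7 | p9) — p9 is true.
  4. (p7 | ~p10 | p8) — p8 is true.
  5. (~p9 | ~p1 | p10) — p10 is true.
  6. (p10 | p1) — p10 is true.
  7. (p2 | p9) — p9 is true.
  8. (p3 | p4) — p4 is true.
  9. (p7 | ~p9 | ~p1) — ~p1 is true.
  10. (~p8 | ~p1 | p4) — p4 is true.
  11. (p6 | p7 | p1) — p6 is true.
  12. (~p4 | p9) — p9 is true.
  13. (~p2 | p3 | ~p9) — ~p2 is true.
  14. (p3 | ~p1) — ~p1 is true.
  15. (p4 | ~p7 | ~p2) — p4 is true.
  16. (p6 | ~p2) — ~p2 is true.
  17. (~p4 | p1 | p9) — p9 is true.
  18. (~p8 | ~p10 | p9) — p9 is true.
  19. (~p9 | p8 | ~p10) — p8 is true.
  20. (~p4 | p7) — p7 is true.
  21. (~p6 | ~p2 | ~p3) — ~p3 is true.
  22. (p5 | p6 | p1) — p5 is true.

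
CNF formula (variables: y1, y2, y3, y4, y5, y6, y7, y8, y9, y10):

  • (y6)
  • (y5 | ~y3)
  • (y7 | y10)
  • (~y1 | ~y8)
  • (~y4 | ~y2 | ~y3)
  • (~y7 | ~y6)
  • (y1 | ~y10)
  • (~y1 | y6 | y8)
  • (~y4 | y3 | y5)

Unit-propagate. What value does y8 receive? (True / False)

False

(y6) is a unit clause: y6 = True.
In (~y6 | ~y7), ~y6 is now false; ~y7 must hold, so y7 = False.
From (y10 | y7) and y7 = False: y10 = True.
From (~y10 | y1) and y10 = True: y1 = True.
In (~y8 | ~y1), ~y1 is now false; ~y8 must hold, so y8 = False.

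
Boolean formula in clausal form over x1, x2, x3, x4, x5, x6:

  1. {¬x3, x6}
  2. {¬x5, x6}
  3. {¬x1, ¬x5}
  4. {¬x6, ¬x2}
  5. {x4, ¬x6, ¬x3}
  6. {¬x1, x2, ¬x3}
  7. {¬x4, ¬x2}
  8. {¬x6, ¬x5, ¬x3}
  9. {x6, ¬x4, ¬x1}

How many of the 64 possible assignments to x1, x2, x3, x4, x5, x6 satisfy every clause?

12

Split on x6, then x3.
  x6=1, x3=1: remaining (x1,x2,x4,x5) ∈ {(0,0,1,0)} — 1.
  x6=1, x3=0: x4 free; 3 ways for (x1,x2,x5) × 2^1 = 6.
  x6=0, x3=1: a clause becomes empty — 0.
  x6=0, x3=0: 5 of the 16 assignments to (x1,x2,x4,x5) work.
Total: 1 + 6 + 0 + 5 = 12.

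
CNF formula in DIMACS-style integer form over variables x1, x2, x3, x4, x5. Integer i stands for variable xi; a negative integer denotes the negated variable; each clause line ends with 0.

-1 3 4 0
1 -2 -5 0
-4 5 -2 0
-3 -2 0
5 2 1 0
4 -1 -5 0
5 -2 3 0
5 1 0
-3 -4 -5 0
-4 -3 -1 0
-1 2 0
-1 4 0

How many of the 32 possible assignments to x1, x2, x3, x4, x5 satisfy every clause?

4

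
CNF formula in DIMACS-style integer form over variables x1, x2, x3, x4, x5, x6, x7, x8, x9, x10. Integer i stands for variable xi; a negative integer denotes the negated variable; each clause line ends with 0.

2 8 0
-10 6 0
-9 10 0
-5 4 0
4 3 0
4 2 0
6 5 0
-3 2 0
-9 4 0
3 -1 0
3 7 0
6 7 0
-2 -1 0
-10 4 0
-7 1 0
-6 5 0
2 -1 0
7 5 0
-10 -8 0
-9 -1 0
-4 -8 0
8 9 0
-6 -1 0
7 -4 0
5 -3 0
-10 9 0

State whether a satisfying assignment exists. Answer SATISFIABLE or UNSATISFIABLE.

x4 = True:
  propagation gives x8=False, x2=True, x1=False, x7=False; an empty clause results — contradiction.
x4 = False:
  propagation gives x5=False, x3=True; an empty clause results — contradiction.
Every branch closes, so no satisfying assignment exists.

UNSATISFIABLE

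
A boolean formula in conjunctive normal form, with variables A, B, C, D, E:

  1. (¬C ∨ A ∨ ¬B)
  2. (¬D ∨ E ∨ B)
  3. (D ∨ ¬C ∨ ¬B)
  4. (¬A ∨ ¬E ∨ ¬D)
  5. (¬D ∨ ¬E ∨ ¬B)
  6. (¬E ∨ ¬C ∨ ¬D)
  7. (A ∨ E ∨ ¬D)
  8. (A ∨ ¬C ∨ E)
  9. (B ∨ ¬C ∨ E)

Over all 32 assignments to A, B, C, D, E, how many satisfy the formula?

13

Split on E, then D.
  E=1, D=1: remaining (A,B,C) ∈ {(0,0,0)} — 1.
  E=1, D=0: A free; 3 ways for (B,C) × 2^1 = 6.
  E=0, D=1: remaining (A,B,C) ∈ {(1,1,0); (1,1,1)} — 2.
  E=0, D=0: remaining (A,B,C) ∈ {(0,0,0); (0,1,0); (1,0,0); (1,1,0)} — 4.
Total: 1 + 6 + 2 + 4 = 13.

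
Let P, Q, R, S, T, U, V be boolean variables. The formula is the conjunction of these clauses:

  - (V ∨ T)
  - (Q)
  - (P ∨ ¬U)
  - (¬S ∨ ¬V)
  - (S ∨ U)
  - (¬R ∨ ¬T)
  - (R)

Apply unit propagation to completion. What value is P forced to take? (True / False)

(Q) stands alone — Q = True.
Unit clause (R) sets R = True.
From (¬R ∨ ¬T) and R = True: T = False.
(T ∨ V) with T = False leaves only V, so V = True.
(¬S ∨ ¬V) with V = True leaves only ¬S, so S = False.
In (U ∨ S), S is now false; U must hold, so U = True.
(P ∨ ¬U) with U = True leaves only P, so P = True.

True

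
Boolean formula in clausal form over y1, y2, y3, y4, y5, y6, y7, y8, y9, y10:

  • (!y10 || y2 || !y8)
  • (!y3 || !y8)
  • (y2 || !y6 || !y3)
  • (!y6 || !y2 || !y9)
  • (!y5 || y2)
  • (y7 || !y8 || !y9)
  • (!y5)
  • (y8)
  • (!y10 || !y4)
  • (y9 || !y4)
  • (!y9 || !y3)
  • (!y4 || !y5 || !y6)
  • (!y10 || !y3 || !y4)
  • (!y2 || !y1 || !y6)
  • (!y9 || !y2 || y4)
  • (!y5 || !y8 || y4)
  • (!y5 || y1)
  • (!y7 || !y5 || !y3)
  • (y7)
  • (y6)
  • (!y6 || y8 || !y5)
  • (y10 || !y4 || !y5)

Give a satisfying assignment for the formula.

The clause (!y5) is unit: y5 must be False.
(y8) is a unit clause, so y8 = True.
Unit propagation: (!y3) forces y3 = False.
(y7) is a unit clause, so y7 = True.
(y6) is a unit clause, so y6 = True.
y1 occurs only negated in the remaining clauses — set y1 = False.
Try y2 = True.
  then y9 is forced to False.
  then y4 is forced to False.
y10 is now unconstrained; take y10 = True.
Every clause has at least one true literal under this assignment.

y1=False, y2=True, y3=False, y4=False, y5=False, y6=True, y7=True, y8=True, y9=False, y10=True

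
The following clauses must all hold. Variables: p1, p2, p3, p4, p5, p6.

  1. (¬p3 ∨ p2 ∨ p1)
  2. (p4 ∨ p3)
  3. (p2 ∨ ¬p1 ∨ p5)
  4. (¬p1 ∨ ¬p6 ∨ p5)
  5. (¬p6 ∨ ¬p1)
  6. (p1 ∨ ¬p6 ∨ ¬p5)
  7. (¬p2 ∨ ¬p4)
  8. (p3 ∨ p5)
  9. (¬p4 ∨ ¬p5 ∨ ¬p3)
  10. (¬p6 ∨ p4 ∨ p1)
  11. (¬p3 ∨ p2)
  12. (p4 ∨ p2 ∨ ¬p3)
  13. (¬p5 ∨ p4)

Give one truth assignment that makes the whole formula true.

p1=T, p2=F, p3=F, p4=T, p5=T, p6=F

Pure literal: p6 appears only negated; assign p6 = False.
Set p1 = True and propagate.
The remaining clauses are satisfied by p2 = False, p3 = False, p4 = True, p5 = True.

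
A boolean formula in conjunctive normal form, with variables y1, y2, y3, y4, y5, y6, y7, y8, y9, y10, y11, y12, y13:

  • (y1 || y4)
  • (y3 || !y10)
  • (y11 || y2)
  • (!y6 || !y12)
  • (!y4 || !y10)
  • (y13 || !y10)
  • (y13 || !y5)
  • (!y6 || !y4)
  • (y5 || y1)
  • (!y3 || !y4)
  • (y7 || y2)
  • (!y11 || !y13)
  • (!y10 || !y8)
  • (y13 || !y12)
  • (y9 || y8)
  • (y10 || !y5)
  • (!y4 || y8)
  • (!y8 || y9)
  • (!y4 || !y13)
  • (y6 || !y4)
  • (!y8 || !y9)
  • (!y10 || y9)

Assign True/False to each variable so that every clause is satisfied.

y1=1, y2=1, y3=0, y4=0, y5=0, y6=0, y7=1, y8=0, y9=1, y10=0, y11=1, y12=0, y13=0

y1 occurs only positively in the remaining clauses — set y1 = True.
y2 occurs only positively in the remaining clauses — set y2 = True.
Try y3 = False.
  then y10 is forced to False.
  then y5 is forced to False.
For the remaining variables, y4 = False, y6 = False, y7 = True, y8 = False, y9 = True, y11 = True, y12 = False, y13 = False works.
Every clause has at least one true literal under this assignment.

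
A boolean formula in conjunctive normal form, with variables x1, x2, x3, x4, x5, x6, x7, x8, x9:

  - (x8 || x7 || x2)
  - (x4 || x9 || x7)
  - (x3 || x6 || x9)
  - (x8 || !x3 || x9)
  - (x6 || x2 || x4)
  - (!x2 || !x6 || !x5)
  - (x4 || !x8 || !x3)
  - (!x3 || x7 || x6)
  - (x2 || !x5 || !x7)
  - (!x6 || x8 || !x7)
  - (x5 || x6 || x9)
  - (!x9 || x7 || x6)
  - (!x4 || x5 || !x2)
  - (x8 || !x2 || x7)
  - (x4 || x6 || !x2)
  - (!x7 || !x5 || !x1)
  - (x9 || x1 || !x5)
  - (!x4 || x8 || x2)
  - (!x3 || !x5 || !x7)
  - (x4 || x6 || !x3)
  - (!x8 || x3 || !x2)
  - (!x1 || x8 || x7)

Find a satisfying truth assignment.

Branch on x1: take x1 = True.
The remaining clauses are satisfied by x2 = False, x3 = False, x4 = False, x5 = True, x6 = True, x7 = False, x8 = True, x9 = True.
Every clause has at least one true literal under this assignment.

x1=True, x2=False, x3=False, x4=False, x5=True, x6=True, x7=False, x8=True, x9=True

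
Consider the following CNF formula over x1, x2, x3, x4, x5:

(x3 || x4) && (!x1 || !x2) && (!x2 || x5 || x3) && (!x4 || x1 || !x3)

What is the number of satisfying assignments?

13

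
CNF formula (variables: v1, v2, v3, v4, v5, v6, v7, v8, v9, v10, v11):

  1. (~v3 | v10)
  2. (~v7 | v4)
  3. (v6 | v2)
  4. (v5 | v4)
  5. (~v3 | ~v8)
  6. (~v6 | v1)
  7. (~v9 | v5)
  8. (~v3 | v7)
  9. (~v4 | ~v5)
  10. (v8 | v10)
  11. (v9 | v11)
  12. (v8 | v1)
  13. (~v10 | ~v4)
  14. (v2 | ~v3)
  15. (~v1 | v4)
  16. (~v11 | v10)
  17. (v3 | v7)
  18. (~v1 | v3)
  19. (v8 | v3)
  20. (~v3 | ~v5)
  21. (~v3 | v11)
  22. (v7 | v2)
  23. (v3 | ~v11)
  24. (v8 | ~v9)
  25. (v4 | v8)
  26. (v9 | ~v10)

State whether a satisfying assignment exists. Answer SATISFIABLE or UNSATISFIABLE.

v3 = True:
  propagation gives v10=True, v8=False, v7=True, v4=True; an empty clause results — contradiction.
v3 = False:
  propagation gives v7=True, v4=True, v5=False, v9=False; an empty clause results — contradiction.
Every branch closes, so no satisfying assignment exists.

UNSATISFIABLE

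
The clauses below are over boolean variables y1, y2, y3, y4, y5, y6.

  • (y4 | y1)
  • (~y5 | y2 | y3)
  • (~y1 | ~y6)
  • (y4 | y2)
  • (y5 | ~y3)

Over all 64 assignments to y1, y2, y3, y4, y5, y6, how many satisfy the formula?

18

Split on y1, then y2.
  y1=T, y2=T: y4 free; 3 ways for (y3,y5,y6) × 2^1 = 6.
  y1=T, y2=F: remaining (y3,y4,y5,y6) ∈ {(F,T,F,F); (T,T,T,F)} — 2.
  y1=F, y2=T: y6 free; 3 ways for (y3,y4,y5) × 2^1 = 6.
  y1=F, y2=F: remaining (y3,y4,y5,y6) ∈ {(F,T,F,F); (F,T,F,T); (T,T,T,F); (T,T,T,T)} — 4.
Total: 6 + 2 + 6 + 4 = 18.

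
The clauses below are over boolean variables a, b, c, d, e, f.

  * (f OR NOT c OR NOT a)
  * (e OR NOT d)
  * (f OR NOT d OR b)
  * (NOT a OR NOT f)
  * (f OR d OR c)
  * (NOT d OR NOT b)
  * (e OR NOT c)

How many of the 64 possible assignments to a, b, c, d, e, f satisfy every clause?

Split on d, then f.
  d=1, f=1: remaining (a,b,c,e) ∈ {(0,0,0,1); (0,0,1,1)} — 2.
  d=1, f=0: a clause becomes empty — 0.
  d=0, f=1: b free; 3 ways for (a,c,e) × 2^1 = 6.
  d=0, f=0: remaining (a,b,c,e) ∈ {(0,0,1,1); (0,1,1,1)} — 2.
Total: 2 + 0 + 6 + 2 = 10.

10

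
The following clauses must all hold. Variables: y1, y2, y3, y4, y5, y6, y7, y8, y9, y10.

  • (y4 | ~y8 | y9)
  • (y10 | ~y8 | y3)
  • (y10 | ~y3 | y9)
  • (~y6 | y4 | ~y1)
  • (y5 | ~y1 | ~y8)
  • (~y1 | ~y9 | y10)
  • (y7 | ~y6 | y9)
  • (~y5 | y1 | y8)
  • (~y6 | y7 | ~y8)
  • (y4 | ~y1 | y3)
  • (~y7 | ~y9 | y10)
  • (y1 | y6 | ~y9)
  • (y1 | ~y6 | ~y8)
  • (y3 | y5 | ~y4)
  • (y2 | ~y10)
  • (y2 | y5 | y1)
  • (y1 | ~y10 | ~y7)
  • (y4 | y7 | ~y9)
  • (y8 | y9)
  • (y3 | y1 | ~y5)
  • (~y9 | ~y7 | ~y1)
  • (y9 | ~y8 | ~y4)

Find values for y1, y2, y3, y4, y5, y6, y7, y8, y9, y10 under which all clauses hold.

Pure literal: y2 appears only positively; assign y2 = True.
Try y1 = False.
The remaining clauses are satisfied by y3 = True, y4 = True, y5 = False, y6 = True, y7 = False, y8 = False, y9 = True, y10 = True.

y1=False, y2=True, y3=True, y4=True, y5=False, y6=True, y7=False, y8=False, y9=True, y10=True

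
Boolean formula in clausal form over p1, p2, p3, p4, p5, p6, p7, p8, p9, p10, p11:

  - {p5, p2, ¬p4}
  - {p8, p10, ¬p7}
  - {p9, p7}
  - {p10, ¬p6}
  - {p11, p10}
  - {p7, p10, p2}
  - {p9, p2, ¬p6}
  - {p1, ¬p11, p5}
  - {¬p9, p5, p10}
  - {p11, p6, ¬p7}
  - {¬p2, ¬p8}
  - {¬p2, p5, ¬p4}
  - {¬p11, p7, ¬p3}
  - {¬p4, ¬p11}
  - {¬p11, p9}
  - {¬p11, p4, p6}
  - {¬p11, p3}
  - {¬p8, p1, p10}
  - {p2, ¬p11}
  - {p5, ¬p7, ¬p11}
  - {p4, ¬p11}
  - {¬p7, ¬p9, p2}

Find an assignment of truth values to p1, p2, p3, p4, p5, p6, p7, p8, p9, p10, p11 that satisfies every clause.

p1=F, p2=T, p3=F, p4=T, p5=T, p6=F, p7=F, p8=F, p9=T, p10=T, p11=F

Pure literal: p5 appears only positively; assign p5 = True.
p10 occurs only positively in the remaining clauses — set p10 = True.
Set p2 = True and propagate.
  then p8 is forced to False.
The remaining clauses are satisfied by p1 = False, p3 = False, p4 = True, p6 = False, p7 = False, p9 = True, p11 = False.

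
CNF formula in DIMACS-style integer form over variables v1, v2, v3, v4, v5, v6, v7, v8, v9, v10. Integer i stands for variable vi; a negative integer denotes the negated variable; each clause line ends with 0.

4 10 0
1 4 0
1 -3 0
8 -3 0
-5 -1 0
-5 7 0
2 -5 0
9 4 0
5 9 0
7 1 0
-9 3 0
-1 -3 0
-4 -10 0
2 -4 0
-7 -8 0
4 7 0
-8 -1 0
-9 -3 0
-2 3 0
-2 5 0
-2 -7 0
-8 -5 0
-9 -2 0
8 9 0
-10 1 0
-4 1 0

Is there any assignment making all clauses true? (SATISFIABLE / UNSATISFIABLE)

v1 = True:
  propagation gives v5=False, v9=True, v3=True; an empty clause results — contradiction.
v1 = False:
  propagation gives v4=True; an empty clause results — contradiction.
Every branch closes, so no satisfying assignment exists.

UNSATISFIABLE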